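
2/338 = 1/169 = 0.01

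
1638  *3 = 4914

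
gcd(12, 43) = 1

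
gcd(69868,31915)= 1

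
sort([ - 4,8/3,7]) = [ -4,8/3 , 7 ] 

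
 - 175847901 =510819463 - 686667364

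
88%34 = 20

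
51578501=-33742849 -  - 85321350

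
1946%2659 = 1946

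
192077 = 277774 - 85697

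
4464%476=180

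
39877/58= 39877/58 =687.53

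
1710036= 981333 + 728703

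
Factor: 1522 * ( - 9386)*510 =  - 7285600920 = - 2^3*3^1 * 5^1*13^1 * 17^1 *19^2 * 761^1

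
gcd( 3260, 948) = 4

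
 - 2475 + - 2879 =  - 5354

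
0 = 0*4974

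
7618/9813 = 7618/9813 = 0.78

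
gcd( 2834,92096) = 2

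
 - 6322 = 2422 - 8744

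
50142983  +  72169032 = 122312015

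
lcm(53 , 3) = 159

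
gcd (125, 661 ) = 1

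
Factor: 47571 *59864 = 2847790344 = 2^3*3^1*7^1*101^1 *157^1*1069^1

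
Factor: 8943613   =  7^1*43^2*691^1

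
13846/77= 179 + 9/11 = 179.82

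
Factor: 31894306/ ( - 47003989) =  - 2^1*2543^1*6271^1*47003989^(- 1 )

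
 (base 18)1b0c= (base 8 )22300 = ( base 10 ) 9408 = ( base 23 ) HI1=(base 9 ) 13813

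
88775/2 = 44387 + 1/2 = 44387.50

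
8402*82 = 688964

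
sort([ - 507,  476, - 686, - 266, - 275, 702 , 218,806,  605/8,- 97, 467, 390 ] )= [ - 686,  -  507,-275, - 266,-97,605/8, 218, 390, 467 , 476, 702,806 ]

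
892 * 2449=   2184508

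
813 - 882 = - 69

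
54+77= 131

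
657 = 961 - 304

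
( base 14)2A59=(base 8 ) 16547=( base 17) 190d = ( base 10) 7527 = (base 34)6hd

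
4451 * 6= 26706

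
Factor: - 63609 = -3^1*7^1*13^1*233^1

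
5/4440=1/888 =0.00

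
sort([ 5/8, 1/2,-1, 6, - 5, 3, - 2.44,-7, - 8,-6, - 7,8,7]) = [ - 8,  -  7, - 7, -6,-5, - 2.44, - 1,  1/2,5/8,  3,6, 7,8]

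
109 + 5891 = 6000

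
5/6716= 5/6716 = 0.00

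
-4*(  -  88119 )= 352476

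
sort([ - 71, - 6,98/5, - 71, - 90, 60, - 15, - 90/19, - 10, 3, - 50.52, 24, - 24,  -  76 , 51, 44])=[ - 90, - 76, - 71, - 71, - 50.52 , - 24, - 15,-10, -6, - 90/19,3, 98/5, 24,44,  51,60 ] 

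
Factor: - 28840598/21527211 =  - 2^1*3^( - 1)*823^(-1 )*8719^ (-1 )*14420299^1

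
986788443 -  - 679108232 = 1665896675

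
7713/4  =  7713/4 = 1928.25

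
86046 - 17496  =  68550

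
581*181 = 105161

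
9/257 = 9/257= 0.04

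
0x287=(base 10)647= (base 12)45B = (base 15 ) 2D2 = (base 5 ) 10042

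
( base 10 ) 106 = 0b1101010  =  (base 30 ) 3G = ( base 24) 4a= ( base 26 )42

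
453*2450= 1109850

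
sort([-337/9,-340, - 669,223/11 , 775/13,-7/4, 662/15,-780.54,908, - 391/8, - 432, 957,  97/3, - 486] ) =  [  -  780.54,-669, - 486 , - 432, - 340, - 391/8, - 337/9,- 7/4,223/11, 97/3,  662/15,775/13, 908, 957]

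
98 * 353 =34594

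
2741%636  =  197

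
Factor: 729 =3^6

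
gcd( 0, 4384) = 4384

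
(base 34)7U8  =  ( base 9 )13453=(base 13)41C7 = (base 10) 9120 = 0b10001110100000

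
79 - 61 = 18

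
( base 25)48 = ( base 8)154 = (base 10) 108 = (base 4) 1230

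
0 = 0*12930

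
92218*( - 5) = -461090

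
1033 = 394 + 639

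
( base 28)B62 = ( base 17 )1D75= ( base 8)21132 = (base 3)110001201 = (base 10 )8794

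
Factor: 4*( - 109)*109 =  - 2^2*109^2 =- 47524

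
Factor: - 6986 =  - 2^1*7^1*499^1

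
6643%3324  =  3319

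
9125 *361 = 3294125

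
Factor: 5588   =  2^2*11^1*127^1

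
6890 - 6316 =574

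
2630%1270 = 90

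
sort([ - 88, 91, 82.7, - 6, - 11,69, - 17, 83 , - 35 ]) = [ - 88, - 35, - 17, - 11, - 6, 69, 82.7, 83, 91 ] 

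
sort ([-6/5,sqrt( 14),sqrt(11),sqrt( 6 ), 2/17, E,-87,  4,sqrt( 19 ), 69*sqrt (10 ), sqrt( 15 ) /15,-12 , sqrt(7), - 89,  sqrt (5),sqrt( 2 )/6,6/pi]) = [  -  89,-87, - 12,-6/5,2/17,sqrt(2 ) /6  ,  sqrt( 15 ) /15,6/pi,sqrt ( 5 ),sqrt(6 ), sqrt (7),E , sqrt( 11 ),sqrt(14) , 4, sqrt(19),69*sqrt(10 )]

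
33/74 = 33/74 =0.45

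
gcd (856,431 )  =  1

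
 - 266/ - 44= 6  +  1/22 = 6.05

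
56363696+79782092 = 136145788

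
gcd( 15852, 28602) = 6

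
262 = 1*262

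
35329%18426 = 16903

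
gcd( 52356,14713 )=1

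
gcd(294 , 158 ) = 2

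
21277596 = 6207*3428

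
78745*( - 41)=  - 3228545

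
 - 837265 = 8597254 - 9434519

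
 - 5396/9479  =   - 5396/9479 = - 0.57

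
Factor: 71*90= 2^1*3^2*5^1*71^1 = 6390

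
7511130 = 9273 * 810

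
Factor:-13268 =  - 2^2*31^1*107^1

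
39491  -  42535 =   -  3044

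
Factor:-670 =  - 2^1*5^1* 67^1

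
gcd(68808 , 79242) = 282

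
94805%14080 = 10325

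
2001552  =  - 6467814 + 8469366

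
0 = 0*90895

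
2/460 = 1/230 = 0.00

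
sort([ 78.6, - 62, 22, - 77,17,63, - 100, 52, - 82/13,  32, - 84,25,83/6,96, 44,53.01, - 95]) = [ - 100, - 95, - 84,-77,  -  62 ,  -  82/13,83/6,17, 22,25,32,44 , 52,53.01,63, 78.6 , 96]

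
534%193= 148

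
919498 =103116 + 816382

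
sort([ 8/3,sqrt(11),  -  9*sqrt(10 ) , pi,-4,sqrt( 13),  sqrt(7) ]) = [ - 9 *sqrt(10),  -  4,sqrt( 7 ),  8/3 , pi , sqrt(11),sqrt( 13 ) ] 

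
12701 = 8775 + 3926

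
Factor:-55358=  - 2^1 * 89^1*311^1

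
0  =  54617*0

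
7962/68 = 3981/34 =117.09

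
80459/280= 80459/280 = 287.35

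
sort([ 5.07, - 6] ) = [ - 6,5.07 ]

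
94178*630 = 59332140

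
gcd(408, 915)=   3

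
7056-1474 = 5582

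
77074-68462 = 8612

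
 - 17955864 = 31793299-49749163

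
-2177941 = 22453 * ( - 97 )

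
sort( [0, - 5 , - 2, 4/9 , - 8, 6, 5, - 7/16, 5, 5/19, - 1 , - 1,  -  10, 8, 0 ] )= [ - 10, - 8, - 5,-2, - 1 , - 1 ,-7/16, 0 , 0,5/19, 4/9, 5,5, 6,8 ]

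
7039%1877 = 1408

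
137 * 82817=11345929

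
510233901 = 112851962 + 397381939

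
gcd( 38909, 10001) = 73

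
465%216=33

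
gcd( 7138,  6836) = 2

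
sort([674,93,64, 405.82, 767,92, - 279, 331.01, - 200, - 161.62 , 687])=[ - 279, - 200, - 161.62, 64,92, 93,331.01, 405.82, 674, 687,767] 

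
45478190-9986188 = 35492002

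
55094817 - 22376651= 32718166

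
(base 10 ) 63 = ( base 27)29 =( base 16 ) 3f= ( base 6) 143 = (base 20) 33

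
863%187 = 115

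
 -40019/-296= 135 + 59/296 = 135.20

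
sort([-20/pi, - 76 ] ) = [ - 76  , - 20/pi ]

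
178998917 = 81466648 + 97532269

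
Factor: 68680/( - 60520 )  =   - 101/89  =  -  89^( - 1 )*101^1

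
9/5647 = 9/5647 = 0.00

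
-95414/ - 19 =95414/19 = 5021.79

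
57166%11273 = 801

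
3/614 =3/614 = 0.00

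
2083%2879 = 2083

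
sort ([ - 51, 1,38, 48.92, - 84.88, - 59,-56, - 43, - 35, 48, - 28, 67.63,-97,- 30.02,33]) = [ - 97,-84.88, - 59, -56,- 51,  -  43 ,- 35, - 30.02, - 28,  1,33,  38, 48,48.92,67.63 ] 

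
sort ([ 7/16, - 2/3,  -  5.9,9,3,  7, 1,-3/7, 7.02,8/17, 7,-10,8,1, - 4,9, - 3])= [-10,-5.9,-4, - 3,-2/3,-3/7,7/16,8/17,1 , 1,3,7, 7, 7.02,  8,9 , 9] 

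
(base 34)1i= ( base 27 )1P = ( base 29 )1N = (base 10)52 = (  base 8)64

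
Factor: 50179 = 19^2*139^1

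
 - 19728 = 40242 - 59970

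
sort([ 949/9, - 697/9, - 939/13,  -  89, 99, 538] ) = [ - 89, - 697/9, - 939/13, 99, 949/9,538 ]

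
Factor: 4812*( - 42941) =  - 206632092 = - 2^2 * 3^1*23^1*401^1*1867^1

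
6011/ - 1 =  - 6011 + 0/1 = -6011.00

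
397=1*397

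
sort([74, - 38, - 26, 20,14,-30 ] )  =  [ - 38, - 30  , - 26, 14, 20,74]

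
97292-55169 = 42123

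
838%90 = 28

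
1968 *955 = 1879440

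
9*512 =4608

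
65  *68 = 4420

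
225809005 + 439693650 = 665502655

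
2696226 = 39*69134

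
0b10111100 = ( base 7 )356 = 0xbc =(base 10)188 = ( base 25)7d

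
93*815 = 75795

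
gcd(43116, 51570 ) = 6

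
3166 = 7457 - 4291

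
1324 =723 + 601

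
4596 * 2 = 9192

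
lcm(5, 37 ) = 185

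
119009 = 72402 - - 46607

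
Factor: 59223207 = 3^1 * 53^1*372473^1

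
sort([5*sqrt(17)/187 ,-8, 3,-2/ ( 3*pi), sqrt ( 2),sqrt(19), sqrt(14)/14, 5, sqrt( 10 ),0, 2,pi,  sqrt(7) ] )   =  [ - 8, - 2/( 3*pi) , 0,5*sqrt(17 )/187,sqrt( 14)/14,sqrt ( 2 ) , 2, sqrt( 7), 3, pi, sqrt( 10), sqrt( 19 )  ,  5]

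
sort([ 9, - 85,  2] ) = [ - 85, 2,9] 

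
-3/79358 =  - 1 + 79355/79358  =  - 0.00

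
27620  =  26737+883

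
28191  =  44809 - 16618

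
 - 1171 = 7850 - 9021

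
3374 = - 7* (- 482 )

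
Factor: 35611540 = 2^2*5^1*1780577^1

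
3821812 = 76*50287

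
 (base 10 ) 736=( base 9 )1007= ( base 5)10421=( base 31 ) NN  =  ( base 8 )1340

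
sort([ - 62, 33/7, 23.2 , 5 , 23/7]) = [-62, 23/7, 33/7  ,  5,23.2 ] 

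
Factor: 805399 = 7^1 * 115057^1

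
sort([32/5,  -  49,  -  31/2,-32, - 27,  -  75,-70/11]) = [  -  75, - 49, - 32,  -  27, - 31/2 , - 70/11, 32/5]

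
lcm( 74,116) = 4292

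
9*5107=45963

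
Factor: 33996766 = 2^1*16998383^1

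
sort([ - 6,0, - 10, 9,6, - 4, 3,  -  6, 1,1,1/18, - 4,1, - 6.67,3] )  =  [ - 10,  -  6.67, - 6, - 6, - 4, - 4,0,1/18,1,  1,1,3,3,6,  9 ] 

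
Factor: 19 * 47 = 19^1*47^1 = 893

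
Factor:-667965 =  - 3^1*5^1*44531^1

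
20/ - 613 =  - 20/613= - 0.03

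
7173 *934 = 6699582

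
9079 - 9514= - 435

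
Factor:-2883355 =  - 5^1  *576671^1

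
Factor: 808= 2^3*101^1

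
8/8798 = 4/4399 =0.00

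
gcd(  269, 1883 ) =269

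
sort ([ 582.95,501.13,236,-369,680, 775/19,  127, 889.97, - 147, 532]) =[ - 369,-147,  775/19, 127 , 236,501.13,532, 582.95,680, 889.97]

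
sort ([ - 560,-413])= [ - 560, - 413]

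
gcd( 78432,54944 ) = 32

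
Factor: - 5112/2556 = -2=- 2^1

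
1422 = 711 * 2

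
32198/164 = 16099/82 = 196.33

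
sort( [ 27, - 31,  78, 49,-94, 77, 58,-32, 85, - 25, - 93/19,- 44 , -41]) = [ - 94, - 44, - 41,-32, -31, - 25, - 93/19,27,49,  58, 77, 78, 85]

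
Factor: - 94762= - 2^1*47381^1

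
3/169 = 3/169=0.02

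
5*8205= 41025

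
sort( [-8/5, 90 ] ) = [ - 8/5,90]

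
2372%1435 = 937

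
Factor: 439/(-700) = -2^( - 2)*5^ ( -2) * 7^(-1)*439^1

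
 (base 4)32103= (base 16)393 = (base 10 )915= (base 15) 410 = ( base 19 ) 2A3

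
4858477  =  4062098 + 796379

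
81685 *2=163370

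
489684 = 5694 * 86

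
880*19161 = 16861680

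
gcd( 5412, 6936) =12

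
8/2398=4/1199= 0.00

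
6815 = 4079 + 2736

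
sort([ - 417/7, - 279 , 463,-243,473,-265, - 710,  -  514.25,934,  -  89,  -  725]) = [ - 725,- 710 , - 514.25,  -  279, - 265, -243,  -  89, - 417/7, 463,473, 934 ] 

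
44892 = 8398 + 36494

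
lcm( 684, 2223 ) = 8892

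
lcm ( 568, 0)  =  0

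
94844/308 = 23711/77 = 307.94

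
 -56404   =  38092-94496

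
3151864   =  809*3896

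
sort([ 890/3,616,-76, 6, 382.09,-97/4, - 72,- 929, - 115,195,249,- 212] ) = [  -  929,  -  212,  -  115, - 76,-72, - 97/4,  6, 195,249,890/3 , 382.09,616 ]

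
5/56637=5/56637 = 0.00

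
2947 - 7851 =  - 4904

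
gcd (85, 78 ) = 1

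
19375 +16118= 35493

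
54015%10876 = 10511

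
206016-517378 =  - 311362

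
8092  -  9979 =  - 1887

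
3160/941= 3160/941= 3.36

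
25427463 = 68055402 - 42627939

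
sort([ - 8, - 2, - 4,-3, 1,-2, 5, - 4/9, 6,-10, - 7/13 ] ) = [-10, - 8,  -  4, - 3, - 2, - 2, - 7/13, - 4/9,1, 5,  6 ] 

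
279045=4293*65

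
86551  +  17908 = 104459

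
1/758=1/758 = 0.00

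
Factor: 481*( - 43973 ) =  - 13^1 * 37^1 *43973^1 = - 21151013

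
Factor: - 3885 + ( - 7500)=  - 3^2 * 5^1 * 11^1*23^1 = - 11385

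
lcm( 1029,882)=6174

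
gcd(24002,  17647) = 1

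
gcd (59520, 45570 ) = 930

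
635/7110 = 127/1422=0.09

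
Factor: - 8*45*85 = -2^3*3^2*5^2 *17^1 = - 30600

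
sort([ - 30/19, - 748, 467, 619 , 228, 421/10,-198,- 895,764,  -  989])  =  [ - 989, - 895,-748, - 198,-30/19,421/10, 228, 467, 619,764] 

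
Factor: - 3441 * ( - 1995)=6864795 = 3^2 * 5^1*7^1*19^1*31^1*37^1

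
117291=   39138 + 78153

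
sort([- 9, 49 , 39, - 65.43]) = [ - 65.43, - 9,  39,49]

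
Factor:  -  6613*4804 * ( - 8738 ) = 2^3*17^2* 257^1*389^1  *  1201^1 = 277596228776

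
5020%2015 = 990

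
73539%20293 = 12660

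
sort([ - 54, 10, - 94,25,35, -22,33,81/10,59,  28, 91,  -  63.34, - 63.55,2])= [ -94 ,-63.55, - 63.34, -54, - 22,2,  81/10,10,25  ,  28,33,35,59,91] 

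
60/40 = 3/2  =  1.50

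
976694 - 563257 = 413437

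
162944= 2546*64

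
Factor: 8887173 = 3^1 * 31^1*95561^1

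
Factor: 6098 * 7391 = 45070318 = 2^1* 19^1 * 389^1* 3049^1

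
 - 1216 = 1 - 1217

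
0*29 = 0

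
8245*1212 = 9992940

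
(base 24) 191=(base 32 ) OP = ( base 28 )109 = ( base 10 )793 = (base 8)1431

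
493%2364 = 493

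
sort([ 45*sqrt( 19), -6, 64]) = [-6,64 , 45*sqrt( 19) ]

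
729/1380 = 243/460 = 0.53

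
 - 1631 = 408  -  2039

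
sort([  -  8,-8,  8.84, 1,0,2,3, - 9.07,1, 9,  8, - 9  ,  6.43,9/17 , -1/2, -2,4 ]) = [-9.07 , - 9,-8, - 8 , - 2 ,-1/2,0, 9/17, 1 , 1, 2,3, 4, 6.43, 8, 8.84, 9 ]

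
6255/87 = 71 + 26/29 = 71.90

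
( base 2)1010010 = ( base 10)82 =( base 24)3a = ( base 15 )57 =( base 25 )37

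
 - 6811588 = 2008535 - 8820123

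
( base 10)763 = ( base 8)1373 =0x2FB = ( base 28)R7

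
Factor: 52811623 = 179^1*295037^1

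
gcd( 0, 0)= 0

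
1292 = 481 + 811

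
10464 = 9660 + 804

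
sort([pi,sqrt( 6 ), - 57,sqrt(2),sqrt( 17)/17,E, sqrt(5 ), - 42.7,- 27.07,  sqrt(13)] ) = [ - 57, - 42.7, - 27.07, sqrt( 17)/17,sqrt(2),sqrt(5), sqrt(6 ),E , pi, sqrt( 13 )]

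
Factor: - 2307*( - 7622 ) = 2^1 * 3^1 * 37^1* 103^1 *769^1 = 17583954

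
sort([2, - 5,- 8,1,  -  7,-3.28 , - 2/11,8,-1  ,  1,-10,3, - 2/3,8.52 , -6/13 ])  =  [ - 10,-8, - 7,  -  5,-3.28,-1, - 2/3,-6/13, - 2/11,1,1,2, 3, 8,8.52 ] 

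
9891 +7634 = 17525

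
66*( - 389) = -25674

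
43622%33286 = 10336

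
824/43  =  824/43 = 19.16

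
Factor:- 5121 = -3^2*569^1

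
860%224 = 188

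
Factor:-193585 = -5^1*7^1*5531^1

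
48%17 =14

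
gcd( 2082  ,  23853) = 3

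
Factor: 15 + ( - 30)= - 3^1*5^1 =- 15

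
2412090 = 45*53602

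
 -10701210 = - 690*15509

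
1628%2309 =1628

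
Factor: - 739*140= - 2^2 * 5^1 * 7^1*739^1 = -103460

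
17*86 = 1462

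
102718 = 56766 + 45952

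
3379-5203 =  - 1824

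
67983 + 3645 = 71628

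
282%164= 118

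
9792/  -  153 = - 64+0/1 =-  64.00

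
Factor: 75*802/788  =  30075/394 = 2^(-1 )*3^1*5^2*197^( - 1)*401^1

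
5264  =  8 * 658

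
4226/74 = 57 + 4/37=57.11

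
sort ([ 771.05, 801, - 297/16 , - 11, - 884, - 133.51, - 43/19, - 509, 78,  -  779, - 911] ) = [ - 911,  -  884, - 779, - 509, - 133.51, - 297/16, - 11, - 43/19, 78, 771.05, 801 ] 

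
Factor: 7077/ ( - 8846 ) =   -  2^( - 1 )  *3^1*7^1*337^1 * 4423^( - 1)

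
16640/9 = 16640/9= 1848.89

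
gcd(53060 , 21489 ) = 1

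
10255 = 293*35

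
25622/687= 37 + 203/687 = 37.30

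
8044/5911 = 1  +  2133/5911= 1.36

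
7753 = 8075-322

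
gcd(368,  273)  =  1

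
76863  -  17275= 59588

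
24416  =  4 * 6104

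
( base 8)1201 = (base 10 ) 641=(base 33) JE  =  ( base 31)kl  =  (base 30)LB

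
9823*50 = 491150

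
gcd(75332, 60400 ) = 4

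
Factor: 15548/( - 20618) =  - 46/61= -2^1  *23^1*61^ ( - 1 ) 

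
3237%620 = 137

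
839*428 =359092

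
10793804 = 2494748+8299056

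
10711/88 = 121 + 63/88 = 121.72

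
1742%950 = 792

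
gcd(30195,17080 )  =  305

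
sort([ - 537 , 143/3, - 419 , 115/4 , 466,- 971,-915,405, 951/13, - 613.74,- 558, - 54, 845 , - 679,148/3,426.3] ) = [- 971 , - 915,-679 , - 613.74, - 558,  -  537, - 419,  -  54 , 115/4,143/3, 148/3,  951/13 , 405,426.3, 466, 845 ]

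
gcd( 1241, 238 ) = 17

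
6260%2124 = 2012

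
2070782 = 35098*59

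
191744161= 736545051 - 544800890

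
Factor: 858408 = 2^3*3^1 * 47^1 * 761^1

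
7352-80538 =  - 73186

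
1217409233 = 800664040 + 416745193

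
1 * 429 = 429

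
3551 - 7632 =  -4081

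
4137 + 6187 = 10324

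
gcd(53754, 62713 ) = 8959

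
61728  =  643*96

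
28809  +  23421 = 52230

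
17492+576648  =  594140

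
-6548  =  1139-7687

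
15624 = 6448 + 9176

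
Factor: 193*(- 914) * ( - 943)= 166347086 = 2^1*23^1*41^1*193^1*457^1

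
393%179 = 35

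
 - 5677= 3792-9469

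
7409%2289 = 542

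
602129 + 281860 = 883989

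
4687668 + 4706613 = 9394281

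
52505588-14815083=37690505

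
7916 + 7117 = 15033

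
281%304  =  281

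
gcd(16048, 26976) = 16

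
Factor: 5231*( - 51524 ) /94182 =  - 12251002/4281 = - 2^1*3^ ( - 1)*1171^1*1427^( - 1) * 5231^1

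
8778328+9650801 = 18429129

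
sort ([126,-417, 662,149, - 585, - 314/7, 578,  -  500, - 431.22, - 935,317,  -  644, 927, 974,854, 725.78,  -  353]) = [ - 935,-644, - 585, - 500 , -431.22, - 417,-353, -314/7,126,149,317,578,662,725.78, 854,927,974 ]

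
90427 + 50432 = 140859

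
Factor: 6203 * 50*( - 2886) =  - 2^2*3^1*5^2*13^1*37^1*6203^1 = - 895092900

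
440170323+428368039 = 868538362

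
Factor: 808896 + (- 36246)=2^1*3^2* 5^2*17^1*101^1 = 772650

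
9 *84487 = 760383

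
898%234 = 196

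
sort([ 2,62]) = [ 2,62]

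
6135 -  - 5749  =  11884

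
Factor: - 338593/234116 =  - 2^(-2)*107^( - 1)*619^1 = -  619/428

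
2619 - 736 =1883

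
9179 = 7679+1500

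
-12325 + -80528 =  - 92853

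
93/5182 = 93/5182 = 0.02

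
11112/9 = 1234+2/3 = 1234.67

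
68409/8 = 68409/8 = 8551.12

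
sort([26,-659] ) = [ - 659, 26]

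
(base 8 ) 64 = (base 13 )40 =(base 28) 1o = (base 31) 1L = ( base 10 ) 52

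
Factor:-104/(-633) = 2^3*3^( - 1)*13^1*211^(-1 )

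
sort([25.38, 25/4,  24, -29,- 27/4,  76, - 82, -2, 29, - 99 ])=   [ - 99, - 82,- 29, - 27/4, - 2, 25/4,24,25.38, 29,  76 ]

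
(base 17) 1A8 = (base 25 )IH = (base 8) 723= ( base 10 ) 467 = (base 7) 1235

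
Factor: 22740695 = 5^1*197^1*23087^1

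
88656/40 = 11082/5 = 2216.40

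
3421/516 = 3421/516 = 6.63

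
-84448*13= - 1097824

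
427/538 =427/538 = 0.79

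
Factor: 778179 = 3^1 * 47^1 * 5519^1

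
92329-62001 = 30328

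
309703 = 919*337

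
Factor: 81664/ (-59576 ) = -2^5 * 29^1*677^( - 1)  =  - 928/677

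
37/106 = 37/106 = 0.35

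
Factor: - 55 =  - 5^1*11^1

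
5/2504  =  5/2504 = 0.00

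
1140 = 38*30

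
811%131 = 25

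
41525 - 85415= - 43890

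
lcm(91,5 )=455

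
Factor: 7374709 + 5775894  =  13150603 = 19^1*31^1*83^1*269^1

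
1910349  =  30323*63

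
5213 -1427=3786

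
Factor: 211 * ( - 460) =-97060=-  2^2*5^1*23^1*211^1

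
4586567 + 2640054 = 7226621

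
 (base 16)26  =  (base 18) 22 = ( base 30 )18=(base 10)38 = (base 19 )20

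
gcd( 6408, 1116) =36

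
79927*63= 5035401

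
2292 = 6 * 382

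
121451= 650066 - 528615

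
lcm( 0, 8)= 0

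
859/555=1 + 304/555  =  1.55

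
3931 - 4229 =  - 298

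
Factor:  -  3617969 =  - 23^1*157303^1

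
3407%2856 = 551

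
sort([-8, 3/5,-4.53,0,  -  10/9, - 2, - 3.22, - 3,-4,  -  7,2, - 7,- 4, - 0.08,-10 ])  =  [-10, - 8, - 7,-7, - 4.53, - 4,-4,-3.22, - 3, - 2, - 10/9, -0.08,  0,3/5, 2 ]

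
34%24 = 10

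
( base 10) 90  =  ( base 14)66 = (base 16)5a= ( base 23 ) 3L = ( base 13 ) 6C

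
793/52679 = 793/52679 = 0.02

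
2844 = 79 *36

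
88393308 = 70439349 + 17953959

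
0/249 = 0 = 0.00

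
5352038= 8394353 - 3042315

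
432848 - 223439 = 209409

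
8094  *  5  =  40470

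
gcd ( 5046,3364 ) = 1682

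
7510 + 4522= 12032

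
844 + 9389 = 10233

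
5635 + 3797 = 9432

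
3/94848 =1/31616 =0.00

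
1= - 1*( - 1 )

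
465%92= 5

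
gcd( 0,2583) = 2583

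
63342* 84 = 5320728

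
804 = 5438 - 4634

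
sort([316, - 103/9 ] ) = [ - 103/9,316 ] 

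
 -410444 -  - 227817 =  -182627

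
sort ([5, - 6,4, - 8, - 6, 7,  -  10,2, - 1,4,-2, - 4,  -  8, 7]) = [-10, -8, - 8, - 6, - 6, - 4, - 2, - 1,2,4 , 4, 5,7, 7 ]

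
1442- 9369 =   -  7927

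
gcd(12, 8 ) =4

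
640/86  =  7  +  19/43 = 7.44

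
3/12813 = 1/4271 = 0.00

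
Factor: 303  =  3^1*101^1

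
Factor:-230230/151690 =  - 13^1*23^1*197^ ( - 1 ) = - 299/197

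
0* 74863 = 0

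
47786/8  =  23893/4 = 5973.25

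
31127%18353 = 12774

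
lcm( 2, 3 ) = 6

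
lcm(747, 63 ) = 5229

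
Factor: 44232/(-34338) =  - 76/59 = - 2^2 *19^1*59^( - 1)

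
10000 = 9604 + 396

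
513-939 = -426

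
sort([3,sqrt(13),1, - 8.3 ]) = [ - 8.3,1,3,sqrt(13)]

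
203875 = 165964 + 37911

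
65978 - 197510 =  - 131532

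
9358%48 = 46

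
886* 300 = 265800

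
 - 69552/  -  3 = 23184  +  0/1=23184.00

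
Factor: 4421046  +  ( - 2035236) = 2^1*3^2*5^1 *7^2*541^1 = 2385810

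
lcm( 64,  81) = 5184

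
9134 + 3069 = 12203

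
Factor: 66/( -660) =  - 2^( - 1)*5^( - 1 ) = - 1/10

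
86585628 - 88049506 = -1463878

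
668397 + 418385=1086782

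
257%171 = 86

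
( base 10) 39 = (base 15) 29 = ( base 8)47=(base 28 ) 1B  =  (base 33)16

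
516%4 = 0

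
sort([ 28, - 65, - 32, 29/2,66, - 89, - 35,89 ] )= [ - 89, - 65, - 35, - 32,29/2,28, 66,  89] 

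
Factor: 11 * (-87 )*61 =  -3^1*11^1*29^1*61^1 = -58377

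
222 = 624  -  402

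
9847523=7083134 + 2764389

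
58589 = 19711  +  38878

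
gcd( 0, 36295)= 36295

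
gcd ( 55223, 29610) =7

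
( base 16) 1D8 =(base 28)go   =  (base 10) 472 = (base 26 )I4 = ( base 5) 3342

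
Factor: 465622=2^1  *  232811^1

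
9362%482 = 204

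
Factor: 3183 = 3^1*1061^1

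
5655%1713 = 516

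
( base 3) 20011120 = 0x1191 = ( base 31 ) 4L2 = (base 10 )4497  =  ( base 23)8bc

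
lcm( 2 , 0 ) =0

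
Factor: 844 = 2^2*211^1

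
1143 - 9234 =  -  8091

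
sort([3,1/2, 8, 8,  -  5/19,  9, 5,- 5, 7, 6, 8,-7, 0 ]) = [ - 7, - 5, - 5/19, 0 , 1/2,3, 5, 6, 7, 8, 8, 8, 9 ]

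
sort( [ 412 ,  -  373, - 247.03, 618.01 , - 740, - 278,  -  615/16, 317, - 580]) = [ - 740 ,  -  580, - 373, - 278, -247.03 , - 615/16, 317,  412,  618.01 ]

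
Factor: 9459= 3^2*1051^1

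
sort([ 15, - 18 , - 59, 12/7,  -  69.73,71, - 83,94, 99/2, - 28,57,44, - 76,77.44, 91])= [ - 83,  -  76,-69.73, - 59, - 28,- 18,12/7,15,44, 99/2, 57, 71,77.44,91,  94]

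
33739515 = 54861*615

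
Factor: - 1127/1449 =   -  7/9=-  3^ (-2) * 7^1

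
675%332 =11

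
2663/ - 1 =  - 2663 + 0/1 =-2663.00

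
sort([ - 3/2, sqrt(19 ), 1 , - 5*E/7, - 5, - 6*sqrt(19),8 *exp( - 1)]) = [ - 6*sqrt(19), - 5  , - 5*E/7, - 3/2,1, 8 * exp( - 1 ),  sqrt( 19) ] 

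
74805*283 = 21169815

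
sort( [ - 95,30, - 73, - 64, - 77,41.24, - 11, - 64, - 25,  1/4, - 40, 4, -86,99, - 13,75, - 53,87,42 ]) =[ - 95, - 86, - 77, - 73, - 64 , - 64, - 53,  -  40 , - 25, - 13, - 11,1/4, 4,30, 41.24,42,75, 87,99]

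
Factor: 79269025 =5^2*11^1 * 47^1*6133^1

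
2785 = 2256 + 529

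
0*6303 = 0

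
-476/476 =- 1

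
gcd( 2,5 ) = 1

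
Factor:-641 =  - 641^1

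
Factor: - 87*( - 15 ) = 3^2*5^1*29^1 = 1305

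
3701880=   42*88140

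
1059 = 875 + 184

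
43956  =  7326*6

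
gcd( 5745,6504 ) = 3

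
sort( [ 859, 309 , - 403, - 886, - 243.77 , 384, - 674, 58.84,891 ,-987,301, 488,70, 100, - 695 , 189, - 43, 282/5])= [ - 987, - 886 ,  -  695, - 674, - 403, - 243.77, - 43 , 282/5 , 58.84,70,  100,189, 301, 309,  384,  488,859, 891]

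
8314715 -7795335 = 519380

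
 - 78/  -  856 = 39/428= 0.09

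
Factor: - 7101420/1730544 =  - 591785/144212=- 2^ ( - 2)*5^1 * 31^( - 1)*71^1*1163^ ( -1)*1667^1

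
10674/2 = 5337 = 5337.00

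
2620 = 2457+163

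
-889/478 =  - 2 + 67/478= - 1.86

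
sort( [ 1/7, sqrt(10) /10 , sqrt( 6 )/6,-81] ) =[ - 81,1/7, sqrt( 10 )/10,sqrt(6 ) /6] 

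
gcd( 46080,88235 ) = 5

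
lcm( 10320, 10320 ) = 10320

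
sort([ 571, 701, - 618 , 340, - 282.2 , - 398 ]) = [ - 618, - 398,-282.2, 340,  571 , 701]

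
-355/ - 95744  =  355/95744 = 0.00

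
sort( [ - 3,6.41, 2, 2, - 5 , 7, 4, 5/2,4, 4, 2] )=[ - 5 , - 3, 2,2,2, 5/2 , 4,4,4 , 6.41, 7 ] 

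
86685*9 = 780165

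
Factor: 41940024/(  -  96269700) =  - 2^1 *5^( - 2 )*7^1*31^1 *8053^1*320899^( - 1) = -3495002/8022475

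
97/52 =97/52  =  1.87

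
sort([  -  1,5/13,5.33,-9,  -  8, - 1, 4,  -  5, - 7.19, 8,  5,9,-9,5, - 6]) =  [ - 9 ,-9,- 8,-7.19, - 6, - 5, - 1, - 1,5/13, 4, 5,5,5.33,8,9] 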